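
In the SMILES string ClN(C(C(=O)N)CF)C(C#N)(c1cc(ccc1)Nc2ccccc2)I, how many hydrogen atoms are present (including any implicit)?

Hydrogens are implicit in SMILES; fill each atom to its normal valence:
  9 × C (aromatic): 1 H each → 9
  3 × C: no H
  3 × C (aromatic): no H
  2 × N: no H
  1 × C: 2 H
  1 × C: 1 H
  1 × Cl: no H
  1 × F: no H
  1 × I: no H
  1 × N: 2 H
  1 × N: 1 H
  1 × O: no H
  Total hydrogens = 15.

15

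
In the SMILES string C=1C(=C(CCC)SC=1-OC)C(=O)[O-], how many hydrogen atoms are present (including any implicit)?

Hydrogens are implicit in SMILES; fill each atom to its normal valence:
  3 × C (aromatic): no H
  2 × C: 3 H each → 6
  2 × C: 2 H each → 4
  2 × O: no H
  1 × C (aromatic): 1 H
  1 × C: no H
  1 × O (charge -1): no H
  1 × S (aromatic): no H
  Total hydrogens = 11.

11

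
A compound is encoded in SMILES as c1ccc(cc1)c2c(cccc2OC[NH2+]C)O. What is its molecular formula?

C14H16NO2+

Heavy atoms from the SMILES: 14 C, 1 N, 2 O.
Implicit hydrogens by atom environment:
  8 × C (aromatic): 1 H each → 8
  4 × C (aromatic): no H
  1 × C: 3 H
  1 × C: 2 H
  1 × N (charge +1): 2 H
  1 × O: 1 H
  1 × O: no H
  Total hydrogens = 16.
Net charge +1.
Molecular formula: C14H16NO2+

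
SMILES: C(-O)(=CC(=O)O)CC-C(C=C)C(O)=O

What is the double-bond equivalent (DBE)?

Molecular formula from the SMILES: C9H12O5.
DoU = (2C + 2 + N − H − X)/2 = (2·9 + 2 + 0 − 12 − 0)/2 = 8/2 = 4.
(Structurally: 0 ring(s) + 4 π bond(s) = 4.)

4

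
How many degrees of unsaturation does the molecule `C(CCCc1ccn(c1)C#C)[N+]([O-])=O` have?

6

Molecular formula from the SMILES: C10H12N2O2.
DoU = (2C + 2 + N − H − X)/2 = (2·10 + 2 + 2 − 12 − 0)/2 = 12/2 = 6.
(Structurally: 1 ring(s) + 5 π bond(s) = 6.)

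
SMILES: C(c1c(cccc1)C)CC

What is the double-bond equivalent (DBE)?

4

Molecular formula from the SMILES: C10H14.
DoU = (2C + 2 + N − H − X)/2 = (2·10 + 2 + 0 − 14 − 0)/2 = 8/2 = 4.
(Structurally: 1 ring(s) + 3 π bond(s) = 4.)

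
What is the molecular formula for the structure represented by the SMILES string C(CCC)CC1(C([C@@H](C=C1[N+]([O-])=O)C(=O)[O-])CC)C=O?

Heavy atoms from the SMILES: 14 C, 1 N, 5 O.
Implicit hydrogens by atom environment:
  5 × C: 2 H each → 10
  4 × C: 1 H each → 4
  3 × C: no H
  3 × O: no H
  2 × C: 3 H each → 6
  2 × O (charge -1): no H
  1 × N (charge +1): no H
  Total hydrogens = 20.
Net charge -1.
Molecular formula: C14H20NO5-

C14H20NO5-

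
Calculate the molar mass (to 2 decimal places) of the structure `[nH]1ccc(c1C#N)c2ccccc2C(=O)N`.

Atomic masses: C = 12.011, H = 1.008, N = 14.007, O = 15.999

211.22

Molecular formula: C12H9N3O.
M = 12×12.011 + 9×1.008 + 3×14.007 + 1×15.999 = 211.22 g/mol.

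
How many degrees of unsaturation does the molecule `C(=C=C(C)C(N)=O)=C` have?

4

Molecular formula from the SMILES: C6H7NO.
DoU = (2C + 2 + N − H − X)/2 = (2·6 + 2 + 1 − 7 − 0)/2 = 8/2 = 4.
(Structurally: 0 ring(s) + 4 π bond(s) = 4.)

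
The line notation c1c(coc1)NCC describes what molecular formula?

Heavy atoms from the SMILES: 6 C, 1 N, 1 O.
Implicit hydrogens by atom environment:
  3 × C (aromatic): 1 H each → 3
  1 × C: 3 H
  1 × C: 2 H
  1 × C (aromatic): no H
  1 × N: 1 H
  1 × O (aromatic): no H
  Total hydrogens = 9.
Molecular formula: C6H9NO

C6H9NO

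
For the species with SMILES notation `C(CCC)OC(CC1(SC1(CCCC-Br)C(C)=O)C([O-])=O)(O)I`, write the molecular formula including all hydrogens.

Heavy atoms from the SMILES: 1 Br, 15 C, 1 I, 5 O, 1 S.
Implicit hydrogens by atom environment:
  8 × C: 2 H each → 16
  5 × C: no H
  3 × O: no H
  2 × C: 3 H each → 6
  1 × Br: no H
  1 × I: no H
  1 × O: 1 H
  1 × O (charge -1): no H
  1 × S: no H
  Total hydrogens = 23.
Net charge -1.
Molecular formula: C15H23BrIO5S-

C15H23BrIO5S-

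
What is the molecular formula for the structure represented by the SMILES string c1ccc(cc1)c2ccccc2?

Heavy atoms from the SMILES: 12 C.
Implicit hydrogens by atom environment:
  10 × C (aromatic): 1 H each → 10
  2 × C (aromatic): no H
  Total hydrogens = 10.
Molecular formula: C12H10

C12H10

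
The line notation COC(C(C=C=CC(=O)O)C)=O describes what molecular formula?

Heavy atoms from the SMILES: 8 C, 4 O.
Implicit hydrogens by atom environment:
  3 × C: 1 H each → 3
  3 × C: no H
  3 × O: no H
  2 × C: 3 H each → 6
  1 × O: 1 H
  Total hydrogens = 10.
Molecular formula: C8H10O4

C8H10O4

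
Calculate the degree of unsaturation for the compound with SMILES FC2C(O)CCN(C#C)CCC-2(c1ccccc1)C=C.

Molecular formula from the SMILES: C17H20FNO.
DoU = (2C + 2 + N − H − X)/2 = (2·17 + 2 + 1 − 20 − 1)/2 = 16/2 = 8.
(Structurally: 2 ring(s) + 6 π bond(s) = 8.)

8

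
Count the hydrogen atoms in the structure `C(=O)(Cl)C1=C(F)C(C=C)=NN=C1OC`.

6

Hydrogens are implicit in SMILES; fill each atom to its normal valence:
  4 × C (aromatic): no H
  2 × N (aromatic): no H
  2 × O: no H
  1 × C: 3 H
  1 × C: 2 H
  1 × C: 1 H
  1 × C: no H
  1 × Cl: no H
  1 × F: no H
  Total hydrogens = 6.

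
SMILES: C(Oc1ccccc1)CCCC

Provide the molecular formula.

Heavy atoms from the SMILES: 11 C, 1 O.
Implicit hydrogens by atom environment:
  5 × C (aromatic): 1 H each → 5
  4 × C: 2 H each → 8
  1 × C: 3 H
  1 × C (aromatic): no H
  1 × O: no H
  Total hydrogens = 16.
Molecular formula: C11H16O

C11H16O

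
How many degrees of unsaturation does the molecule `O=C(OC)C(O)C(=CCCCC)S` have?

2

Molecular formula from the SMILES: C9H16O3S.
DoU = (2C + 2 + N − H − X)/2 = (2·9 + 2 + 0 − 16 − 0)/2 = 4/2 = 2.
(Structurally: 0 ring(s) + 2 π bond(s) = 2.)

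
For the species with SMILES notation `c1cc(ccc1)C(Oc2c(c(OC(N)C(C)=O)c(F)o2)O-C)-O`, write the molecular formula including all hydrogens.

C15H16FNO6

Heavy atoms from the SMILES: 15 C, 1 F, 1 N, 6 O.
Implicit hydrogens by atom environment:
  5 × C (aromatic): 1 H each → 5
  5 × C (aromatic): no H
  4 × O: no H
  2 × C: 3 H each → 6
  2 × C: 1 H each → 2
  1 × C: no H
  1 × F: no H
  1 × N: 2 H
  1 × O: 1 H
  1 × O (aromatic): no H
  Total hydrogens = 16.
Molecular formula: C15H16FNO6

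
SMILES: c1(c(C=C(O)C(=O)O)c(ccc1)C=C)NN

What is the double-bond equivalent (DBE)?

Molecular formula from the SMILES: C11H12N2O3.
DoU = (2C + 2 + N − H − X)/2 = (2·11 + 2 + 2 − 12 − 0)/2 = 14/2 = 7.
(Structurally: 1 ring(s) + 6 π bond(s) = 7.)

7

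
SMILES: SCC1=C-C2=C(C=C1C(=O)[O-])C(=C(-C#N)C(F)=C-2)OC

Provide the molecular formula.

C14H9FNO3S-

Heavy atoms from the SMILES: 14 C, 1 F, 1 N, 3 O, 1 S.
Implicit hydrogens by atom environment:
  7 × C (aromatic): no H
  3 × C (aromatic): 1 H each → 3
  2 × C: no H
  2 × O: no H
  1 × C: 3 H
  1 × C: 2 H
  1 × F: no H
  1 × N: no H
  1 × O (charge -1): no H
  1 × S: 1 H
  Total hydrogens = 9.
Net charge -1.
Molecular formula: C14H9FNO3S-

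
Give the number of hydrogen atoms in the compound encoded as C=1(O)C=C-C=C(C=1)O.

6

Hydrogens are implicit in SMILES; fill each atom to its normal valence:
  4 × C (aromatic): 1 H each → 4
  2 × C (aromatic): no H
  2 × O: 1 H each → 2
  Total hydrogens = 6.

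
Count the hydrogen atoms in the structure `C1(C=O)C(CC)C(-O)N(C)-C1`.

15

Hydrogens are implicit in SMILES; fill each atom to its normal valence:
  4 × C: 1 H each → 4
  2 × C: 3 H each → 6
  2 × C: 2 H each → 4
  1 × N: no H
  1 × O: 1 H
  1 × O: no H
  Total hydrogens = 15.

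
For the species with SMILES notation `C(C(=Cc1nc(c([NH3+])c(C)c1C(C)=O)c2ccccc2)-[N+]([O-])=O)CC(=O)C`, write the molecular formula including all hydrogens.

Heavy atoms from the SMILES: 20 C, 3 N, 4 O.
Implicit hydrogens by atom environment:
  6 × C (aromatic): no H
  5 × C (aromatic): 1 H each → 5
  3 × C: 3 H each → 9
  3 × C: no H
  3 × O: no H
  2 × C: 2 H each → 4
  1 × C: 1 H
  1 × N (charge +1): 3 H
  1 × N (aromatic): no H
  1 × N (charge +1): no H
  1 × O (charge -1): no H
  Total hydrogens = 22.
Net charge +1.
Molecular formula: C20H22N3O4+

C20H22N3O4+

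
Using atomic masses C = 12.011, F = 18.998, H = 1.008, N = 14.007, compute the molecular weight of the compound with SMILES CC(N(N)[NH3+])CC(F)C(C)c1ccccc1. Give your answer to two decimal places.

Molecular formula: C12H21FN3+.
M = 12×12.011 + 1×18.998 + 21×1.008 + 3×14.007 = 226.32 g/mol.

226.32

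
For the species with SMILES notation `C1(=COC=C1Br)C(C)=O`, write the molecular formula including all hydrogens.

Heavy atoms from the SMILES: 1 Br, 6 C, 2 O.
Implicit hydrogens by atom environment:
  2 × C (aromatic): 1 H each → 2
  2 × C (aromatic): no H
  1 × Br: no H
  1 × C: 3 H
  1 × C: no H
  1 × O (aromatic): no H
  1 × O: no H
  Total hydrogens = 5.
Molecular formula: C6H5BrO2

C6H5BrO2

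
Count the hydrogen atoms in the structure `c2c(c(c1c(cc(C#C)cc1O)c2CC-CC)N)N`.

Hydrogens are implicit in SMILES; fill each atom to its normal valence:
  7 × C (aromatic): no H
  3 × C: 2 H each → 6
  3 × C (aromatic): 1 H each → 3
  2 × N: 2 H each → 4
  1 × C: 3 H
  1 × C: 1 H
  1 × C: no H
  1 × O: 1 H
  Total hydrogens = 18.

18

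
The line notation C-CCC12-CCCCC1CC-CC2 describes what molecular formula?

C13H24

Heavy atoms from the SMILES: 13 C.
Implicit hydrogens by atom environment:
  10 × C: 2 H each → 20
  1 × C: 3 H
  1 × C: 1 H
  1 × C: no H
  Total hydrogens = 24.
Molecular formula: C13H24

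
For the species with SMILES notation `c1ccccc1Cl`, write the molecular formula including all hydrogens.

Heavy atoms from the SMILES: 6 C, 1 Cl.
Implicit hydrogens by atom environment:
  5 × C (aromatic): 1 H each → 5
  1 × C (aromatic): no H
  1 × Cl: no H
  Total hydrogens = 5.
Molecular formula: C6H5Cl

C6H5Cl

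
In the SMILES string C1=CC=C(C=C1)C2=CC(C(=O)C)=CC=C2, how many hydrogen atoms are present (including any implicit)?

Hydrogens are implicit in SMILES; fill each atom to its normal valence:
  9 × C (aromatic): 1 H each → 9
  3 × C (aromatic): no H
  1 × C: 3 H
  1 × C: no H
  1 × O: no H
  Total hydrogens = 12.

12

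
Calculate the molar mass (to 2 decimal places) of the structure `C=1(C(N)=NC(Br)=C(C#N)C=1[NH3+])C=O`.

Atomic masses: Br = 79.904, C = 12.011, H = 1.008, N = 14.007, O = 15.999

242.06

Molecular formula: C7H6BrN4O+.
M = 1×79.904 + 7×12.011 + 6×1.008 + 4×14.007 + 1×15.999 = 242.06 g/mol.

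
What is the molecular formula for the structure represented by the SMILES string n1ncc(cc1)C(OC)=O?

Heavy atoms from the SMILES: 6 C, 2 N, 2 O.
Implicit hydrogens by atom environment:
  3 × C (aromatic): 1 H each → 3
  2 × N (aromatic): no H
  2 × O: no H
  1 × C: 3 H
  1 × C (aromatic): no H
  1 × C: no H
  Total hydrogens = 6.
Molecular formula: C6H6N2O2

C6H6N2O2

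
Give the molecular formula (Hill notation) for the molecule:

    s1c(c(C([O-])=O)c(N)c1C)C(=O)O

Heavy atoms from the SMILES: 7 C, 1 N, 4 O, 1 S.
Implicit hydrogens by atom environment:
  4 × C (aromatic): no H
  2 × C: no H
  2 × O: no H
  1 × C: 3 H
  1 × N: 2 H
  1 × O: 1 H
  1 × O (charge -1): no H
  1 × S (aromatic): no H
  Total hydrogens = 6.
Net charge -1.
Molecular formula: C7H6NO4S-

C7H6NO4S-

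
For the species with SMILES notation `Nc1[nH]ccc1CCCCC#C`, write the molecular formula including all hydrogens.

Heavy atoms from the SMILES: 10 C, 2 N.
Implicit hydrogens by atom environment:
  4 × C: 2 H each → 8
  2 × C (aromatic): 1 H each → 2
  2 × C (aromatic): no H
  1 × C: 1 H
  1 × C: no H
  1 × N: 2 H
  1 × N (aromatic): 1 H
  Total hydrogens = 14.
Molecular formula: C10H14N2

C10H14N2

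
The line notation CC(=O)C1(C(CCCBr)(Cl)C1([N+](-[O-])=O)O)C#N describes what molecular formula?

C9H10BrClN2O4

Heavy atoms from the SMILES: 1 Br, 9 C, 1 Cl, 2 N, 4 O.
Implicit hydrogens by atom environment:
  5 × C: no H
  3 × C: 2 H each → 6
  2 × O: no H
  1 × Br: no H
  1 × C: 3 H
  1 × Cl: no H
  1 × N (charge +1): no H
  1 × N: no H
  1 × O: 1 H
  1 × O (charge -1): no H
  Total hydrogens = 10.
Molecular formula: C9H10BrClN2O4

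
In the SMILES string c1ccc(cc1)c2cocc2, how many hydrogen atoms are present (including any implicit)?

8

Hydrogens are implicit in SMILES; fill each atom to its normal valence:
  8 × C (aromatic): 1 H each → 8
  2 × C (aromatic): no H
  1 × O (aromatic): no H
  Total hydrogens = 8.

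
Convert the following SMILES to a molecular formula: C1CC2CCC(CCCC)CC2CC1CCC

Heavy atoms from the SMILES: 17 C.
Implicit hydrogens by atom environment:
  11 × C: 2 H each → 22
  4 × C: 1 H each → 4
  2 × C: 3 H each → 6
  Total hydrogens = 32.
Molecular formula: C17H32

C17H32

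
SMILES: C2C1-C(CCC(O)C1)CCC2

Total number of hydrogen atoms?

18

Hydrogens are implicit in SMILES; fill each atom to its normal valence:
  7 × C: 2 H each → 14
  3 × C: 1 H each → 3
  1 × O: 1 H
  Total hydrogens = 18.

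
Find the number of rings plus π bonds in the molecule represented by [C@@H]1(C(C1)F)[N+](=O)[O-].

Molecular formula from the SMILES: C3H4FNO2.
DoU = (2C + 2 + N − H − X)/2 = (2·3 + 2 + 1 − 4 − 1)/2 = 4/2 = 2.
(Structurally: 1 ring(s) + 1 π bond(s) = 2.)

2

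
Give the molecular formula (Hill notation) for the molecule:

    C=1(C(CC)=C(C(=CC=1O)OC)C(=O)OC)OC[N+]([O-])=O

C12H15NO7

Heavy atoms from the SMILES: 12 C, 1 N, 7 O.
Implicit hydrogens by atom environment:
  5 × C (aromatic): no H
  5 × O: no H
  3 × C: 3 H each → 9
  2 × C: 2 H each → 4
  1 × C (aromatic): 1 H
  1 × C: no H
  1 × N (charge +1): no H
  1 × O: 1 H
  1 × O (charge -1): no H
  Total hydrogens = 15.
Molecular formula: C12H15NO7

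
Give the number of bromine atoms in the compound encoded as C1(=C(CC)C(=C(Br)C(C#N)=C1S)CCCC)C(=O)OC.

1

The symbol for bromine appears 1 time in the SMILES.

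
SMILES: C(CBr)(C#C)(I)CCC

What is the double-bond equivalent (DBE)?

2

Molecular formula from the SMILES: C7H10BrI.
DoU = (2C + 2 + N − H − X)/2 = (2·7 + 2 + 0 − 10 − 2)/2 = 4/2 = 2.
(Structurally: 0 ring(s) + 2 π bond(s) = 2.)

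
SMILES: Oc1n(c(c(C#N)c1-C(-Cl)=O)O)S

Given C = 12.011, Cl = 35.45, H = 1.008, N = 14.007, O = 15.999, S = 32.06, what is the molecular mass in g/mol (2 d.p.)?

Molecular formula: C6H3ClN2O3S.
M = 6×12.011 + 1×35.45 + 3×1.008 + 2×14.007 + 3×15.999 + 1×32.06 = 218.61 g/mol.

218.61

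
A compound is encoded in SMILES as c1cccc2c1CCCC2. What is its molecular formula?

Heavy atoms from the SMILES: 10 C.
Implicit hydrogens by atom environment:
  4 × C: 2 H each → 8
  4 × C (aromatic): 1 H each → 4
  2 × C (aromatic): no H
  Total hydrogens = 12.
Molecular formula: C10H12

C10H12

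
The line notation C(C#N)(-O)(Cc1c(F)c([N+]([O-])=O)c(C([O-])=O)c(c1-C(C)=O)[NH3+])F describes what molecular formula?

Heavy atoms from the SMILES: 12 C, 2 F, 3 N, 6 O.
Implicit hydrogens by atom environment:
  6 × C (aromatic): no H
  4 × C: no H
  3 × O: no H
  2 × F: no H
  2 × O (charge -1): no H
  1 × C: 3 H
  1 × C: 2 H
  1 × N (charge +1): 3 H
  1 × N: no H
  1 × N (charge +1): no H
  1 × O: 1 H
  Total hydrogens = 9.
Molecular formula: C12H9F2N3O6

C12H9F2N3O6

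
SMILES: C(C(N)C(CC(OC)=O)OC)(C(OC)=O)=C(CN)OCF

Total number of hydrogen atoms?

21

Hydrogens are implicit in SMILES; fill each atom to its normal valence:
  6 × O: no H
  4 × C: no H
  3 × C: 3 H each → 9
  3 × C: 2 H each → 6
  2 × C: 1 H each → 2
  2 × N: 2 H each → 4
  1 × F: no H
  Total hydrogens = 21.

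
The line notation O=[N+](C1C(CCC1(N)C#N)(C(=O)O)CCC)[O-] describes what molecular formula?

C10H15N3O4

Heavy atoms from the SMILES: 10 C, 3 N, 4 O.
Implicit hydrogens by atom environment:
  4 × C: 2 H each → 8
  4 × C: no H
  2 × O: no H
  1 × C: 3 H
  1 × C: 1 H
  1 × N: 2 H
  1 × N: no H
  1 × N (charge +1): no H
  1 × O: 1 H
  1 × O (charge -1): no H
  Total hydrogens = 15.
Molecular formula: C10H15N3O4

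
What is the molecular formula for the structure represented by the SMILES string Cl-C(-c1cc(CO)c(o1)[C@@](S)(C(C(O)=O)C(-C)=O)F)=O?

C11H10ClFO6S

Heavy atoms from the SMILES: 11 C, 1 Cl, 1 F, 6 O, 1 S.
Implicit hydrogens by atom environment:
  4 × C: no H
  3 × C (aromatic): no H
  3 × O: no H
  2 × O: 1 H each → 2
  1 × C: 3 H
  1 × C: 2 H
  1 × C (aromatic): 1 H
  1 × C: 1 H
  1 × Cl: no H
  1 × F: no H
  1 × O (aromatic): no H
  1 × S: 1 H
  Total hydrogens = 10.
Molecular formula: C11H10ClFO6S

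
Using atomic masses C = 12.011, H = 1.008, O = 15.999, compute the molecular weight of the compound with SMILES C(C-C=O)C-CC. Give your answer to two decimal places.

100.16

Molecular formula: C6H12O.
M = 6×12.011 + 12×1.008 + 1×15.999 = 100.16 g/mol.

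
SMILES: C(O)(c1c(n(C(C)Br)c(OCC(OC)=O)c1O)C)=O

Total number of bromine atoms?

1

The symbol for bromine appears 1 time in the SMILES.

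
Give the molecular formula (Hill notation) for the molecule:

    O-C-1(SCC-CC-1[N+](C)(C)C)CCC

Heavy atoms from the SMILES: 11 C, 1 N, 1 O, 1 S.
Implicit hydrogens by atom environment:
  5 × C: 2 H each → 10
  4 × C: 3 H each → 12
  1 × C: 1 H
  1 × C: no H
  1 × N (charge +1): no H
  1 × O: 1 H
  1 × S: no H
  Total hydrogens = 24.
Net charge +1.
Molecular formula: C11H24NOS+

C11H24NOS+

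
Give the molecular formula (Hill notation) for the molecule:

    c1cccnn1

C4H4N2

Heavy atoms from the SMILES: 4 C, 2 N.
Implicit hydrogens by atom environment:
  4 × C (aromatic): 1 H each → 4
  2 × N (aromatic): no H
  Total hydrogens = 4.
Molecular formula: C4H4N2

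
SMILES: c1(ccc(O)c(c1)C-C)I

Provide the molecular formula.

C8H9IO

Heavy atoms from the SMILES: 8 C, 1 I, 1 O.
Implicit hydrogens by atom environment:
  3 × C (aromatic): 1 H each → 3
  3 × C (aromatic): no H
  1 × C: 3 H
  1 × C: 2 H
  1 × I: no H
  1 × O: 1 H
  Total hydrogens = 9.
Molecular formula: C8H9IO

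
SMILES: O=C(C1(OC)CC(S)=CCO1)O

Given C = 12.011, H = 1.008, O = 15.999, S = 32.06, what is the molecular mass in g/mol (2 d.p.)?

190.21

Molecular formula: C7H10O4S.
M = 7×12.011 + 10×1.008 + 4×15.999 + 1×32.06 = 190.21 g/mol.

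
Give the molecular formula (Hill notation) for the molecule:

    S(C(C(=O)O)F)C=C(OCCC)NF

C7H11F2NO3S

Heavy atoms from the SMILES: 7 C, 2 F, 1 N, 3 O, 1 S.
Implicit hydrogens by atom environment:
  2 × C: 2 H each → 4
  2 × C: 1 H each → 2
  2 × C: no H
  2 × F: no H
  2 × O: no H
  1 × C: 3 H
  1 × N: 1 H
  1 × O: 1 H
  1 × S: no H
  Total hydrogens = 11.
Molecular formula: C7H11F2NO3S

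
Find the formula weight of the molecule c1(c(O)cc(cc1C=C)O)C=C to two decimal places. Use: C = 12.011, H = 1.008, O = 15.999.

162.19

Molecular formula: C10H10O2.
M = 10×12.011 + 10×1.008 + 2×15.999 = 162.19 g/mol.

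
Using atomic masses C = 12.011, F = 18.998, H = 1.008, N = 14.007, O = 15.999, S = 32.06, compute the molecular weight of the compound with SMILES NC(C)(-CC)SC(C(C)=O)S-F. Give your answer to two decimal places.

Molecular formula: C7H14FNOS2.
M = 7×12.011 + 1×18.998 + 14×1.008 + 1×14.007 + 1×15.999 + 2×32.06 = 211.31 g/mol.

211.31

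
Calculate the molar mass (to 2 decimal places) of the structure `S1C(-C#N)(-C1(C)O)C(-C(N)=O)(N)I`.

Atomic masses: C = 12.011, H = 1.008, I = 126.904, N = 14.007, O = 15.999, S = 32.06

Molecular formula: C6H8IN3O2S.
M = 6×12.011 + 8×1.008 + 1×126.904 + 3×14.007 + 2×15.999 + 1×32.06 = 313.11 g/mol.

313.11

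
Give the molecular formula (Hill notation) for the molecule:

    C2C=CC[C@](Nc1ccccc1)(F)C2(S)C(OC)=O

Heavy atoms from the SMILES: 14 C, 1 F, 1 N, 2 O, 1 S.
Implicit hydrogens by atom environment:
  5 × C (aromatic): 1 H each → 5
  3 × C: no H
  2 × C: 2 H each → 4
  2 × C: 1 H each → 2
  2 × O: no H
  1 × C: 3 H
  1 × C (aromatic): no H
  1 × F: no H
  1 × N: 1 H
  1 × S: 1 H
  Total hydrogens = 16.
Molecular formula: C14H16FNO2S

C14H16FNO2S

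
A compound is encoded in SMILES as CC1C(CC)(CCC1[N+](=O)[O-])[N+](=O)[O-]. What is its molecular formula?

Heavy atoms from the SMILES: 8 C, 2 N, 4 O.
Implicit hydrogens by atom environment:
  3 × C: 2 H each → 6
  2 × C: 3 H each → 6
  2 × C: 1 H each → 2
  2 × N (charge +1): no H
  2 × O: no H
  2 × O (charge -1): no H
  1 × C: no H
  Total hydrogens = 14.
Molecular formula: C8H14N2O4

C8H14N2O4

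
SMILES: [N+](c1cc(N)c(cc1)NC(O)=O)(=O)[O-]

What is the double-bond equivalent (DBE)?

6

Molecular formula from the SMILES: C7H7N3O4.
DoU = (2C + 2 + N − H − X)/2 = (2·7 + 2 + 3 − 7 − 0)/2 = 12/2 = 6.
(Structurally: 1 ring(s) + 5 π bond(s) = 6.)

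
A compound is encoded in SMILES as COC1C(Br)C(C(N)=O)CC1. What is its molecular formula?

Heavy atoms from the SMILES: 1 Br, 7 C, 1 N, 2 O.
Implicit hydrogens by atom environment:
  3 × C: 1 H each → 3
  2 × C: 2 H each → 4
  2 × O: no H
  1 × Br: no H
  1 × C: 3 H
  1 × C: no H
  1 × N: 2 H
  Total hydrogens = 12.
Molecular formula: C7H12BrNO2

C7H12BrNO2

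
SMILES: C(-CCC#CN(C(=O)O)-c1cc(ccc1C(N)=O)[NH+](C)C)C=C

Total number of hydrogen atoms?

22

Hydrogens are implicit in SMILES; fill each atom to its normal valence:
  4 × C: 2 H each → 8
  4 × C: no H
  3 × C (aromatic): 1 H each → 3
  3 × C (aromatic): no H
  2 × C: 3 H each → 6
  2 × O: no H
  1 × C: 1 H
  1 × N: 2 H
  1 × N (charge +1): 1 H
  1 × N: no H
  1 × O: 1 H
  Total hydrogens = 22.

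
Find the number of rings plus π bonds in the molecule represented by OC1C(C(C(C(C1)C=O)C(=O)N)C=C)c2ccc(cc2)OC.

Molecular formula from the SMILES: C17H21NO4.
DoU = (2C + 2 + N − H − X)/2 = (2·17 + 2 + 1 − 21 − 0)/2 = 16/2 = 8.
(Structurally: 2 ring(s) + 6 π bond(s) = 8.)

8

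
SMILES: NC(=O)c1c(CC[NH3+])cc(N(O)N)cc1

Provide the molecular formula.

C9H15N4O2+

Heavy atoms from the SMILES: 9 C, 4 N, 2 O.
Implicit hydrogens by atom environment:
  3 × C (aromatic): 1 H each → 3
  3 × C (aromatic): no H
  2 × C: 2 H each → 4
  2 × N: 2 H each → 4
  1 × C: no H
  1 × N (charge +1): 3 H
  1 × N: no H
  1 × O: 1 H
  1 × O: no H
  Total hydrogens = 15.
Net charge +1.
Molecular formula: C9H15N4O2+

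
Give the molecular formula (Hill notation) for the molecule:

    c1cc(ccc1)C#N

Heavy atoms from the SMILES: 7 C, 1 N.
Implicit hydrogens by atom environment:
  5 × C (aromatic): 1 H each → 5
  1 × C (aromatic): no H
  1 × C: no H
  1 × N: no H
  Total hydrogens = 5.
Molecular formula: C7H5N

C7H5N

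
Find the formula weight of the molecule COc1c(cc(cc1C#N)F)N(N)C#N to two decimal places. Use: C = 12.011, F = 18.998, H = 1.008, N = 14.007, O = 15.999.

206.18

Molecular formula: C9H7FN4O.
M = 9×12.011 + 1×18.998 + 7×1.008 + 4×14.007 + 1×15.999 = 206.18 g/mol.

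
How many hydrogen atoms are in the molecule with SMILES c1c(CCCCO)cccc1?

Hydrogens are implicit in SMILES; fill each atom to its normal valence:
  5 × C (aromatic): 1 H each → 5
  4 × C: 2 H each → 8
  1 × C (aromatic): no H
  1 × O: 1 H
  Total hydrogens = 14.

14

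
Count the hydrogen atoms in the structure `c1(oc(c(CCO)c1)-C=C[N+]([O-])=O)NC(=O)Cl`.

9

Hydrogens are implicit in SMILES; fill each atom to its normal valence:
  3 × C (aromatic): no H
  2 × C: 2 H each → 4
  2 × C: 1 H each → 2
  2 × O: no H
  1 × C (aromatic): 1 H
  1 × C: no H
  1 × Cl: no H
  1 × N: 1 H
  1 × N (charge +1): no H
  1 × O: 1 H
  1 × O (aromatic): no H
  1 × O (charge -1): no H
  Total hydrogens = 9.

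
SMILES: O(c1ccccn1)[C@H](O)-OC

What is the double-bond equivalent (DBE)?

Molecular formula from the SMILES: C7H9NO3.
DoU = (2C + 2 + N − H − X)/2 = (2·7 + 2 + 1 − 9 − 0)/2 = 8/2 = 4.
(Structurally: 1 ring(s) + 3 π bond(s) = 4.)

4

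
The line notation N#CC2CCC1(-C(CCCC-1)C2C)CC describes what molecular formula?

Heavy atoms from the SMILES: 14 C, 1 N.
Implicit hydrogens by atom environment:
  7 × C: 2 H each → 14
  3 × C: 1 H each → 3
  2 × C: 3 H each → 6
  2 × C: no H
  1 × N: no H
  Total hydrogens = 23.
Molecular formula: C14H23N

C14H23N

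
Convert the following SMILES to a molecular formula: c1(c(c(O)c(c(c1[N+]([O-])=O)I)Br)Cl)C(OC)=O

C8H4BrClINO5

Heavy atoms from the SMILES: 1 Br, 8 C, 1 Cl, 1 I, 1 N, 5 O.
Implicit hydrogens by atom environment:
  6 × C (aromatic): no H
  3 × O: no H
  1 × Br: no H
  1 × C: 3 H
  1 × C: no H
  1 × Cl: no H
  1 × I: no H
  1 × N (charge +1): no H
  1 × O: 1 H
  1 × O (charge -1): no H
  Total hydrogens = 4.
Molecular formula: C8H4BrClINO5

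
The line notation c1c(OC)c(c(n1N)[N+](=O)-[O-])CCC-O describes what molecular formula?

C8H13N3O4

Heavy atoms from the SMILES: 8 C, 3 N, 4 O.
Implicit hydrogens by atom environment:
  3 × C: 2 H each → 6
  3 × C (aromatic): no H
  2 × O: no H
  1 × C: 3 H
  1 × C (aromatic): 1 H
  1 × N: 2 H
  1 × N (aromatic): no H
  1 × N (charge +1): no H
  1 × O: 1 H
  1 × O (charge -1): no H
  Total hydrogens = 13.
Molecular formula: C8H13N3O4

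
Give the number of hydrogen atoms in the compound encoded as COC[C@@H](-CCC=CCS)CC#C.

Hydrogens are implicit in SMILES; fill each atom to its normal valence:
  5 × C: 2 H each → 10
  4 × C: 1 H each → 4
  1 × C: 3 H
  1 × C: no H
  1 × O: no H
  1 × S: 1 H
  Total hydrogens = 18.

18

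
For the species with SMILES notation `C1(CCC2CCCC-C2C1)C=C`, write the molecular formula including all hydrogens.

C12H20

Heavy atoms from the SMILES: 12 C.
Implicit hydrogens by atom environment:
  8 × C: 2 H each → 16
  4 × C: 1 H each → 4
  Total hydrogens = 20.
Molecular formula: C12H20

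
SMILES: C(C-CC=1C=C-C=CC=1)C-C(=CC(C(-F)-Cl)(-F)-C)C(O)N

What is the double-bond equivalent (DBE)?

5

Molecular formula from the SMILES: C16H22ClF2NO.
DoU = (2C + 2 + N − H − X)/2 = (2·16 + 2 + 1 − 22 − 3)/2 = 10/2 = 5.
(Structurally: 1 ring(s) + 4 π bond(s) = 5.)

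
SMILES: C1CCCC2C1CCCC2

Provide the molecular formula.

Heavy atoms from the SMILES: 10 C.
Implicit hydrogens by atom environment:
  8 × C: 2 H each → 16
  2 × C: 1 H each → 2
  Total hydrogens = 18.
Molecular formula: C10H18

C10H18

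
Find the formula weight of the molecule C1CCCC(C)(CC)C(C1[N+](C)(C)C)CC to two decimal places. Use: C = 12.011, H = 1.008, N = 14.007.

226.43

Molecular formula: C15H32N+.
M = 15×12.011 + 32×1.008 + 1×14.007 = 226.43 g/mol.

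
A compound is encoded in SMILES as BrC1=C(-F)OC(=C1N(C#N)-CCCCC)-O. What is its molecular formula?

C10H12BrFN2O2

Heavy atoms from the SMILES: 1 Br, 10 C, 1 F, 2 N, 2 O.
Implicit hydrogens by atom environment:
  4 × C: 2 H each → 8
  4 × C (aromatic): no H
  2 × N: no H
  1 × Br: no H
  1 × C: 3 H
  1 × C: no H
  1 × F: no H
  1 × O: 1 H
  1 × O (aromatic): no H
  Total hydrogens = 12.
Molecular formula: C10H12BrFN2O2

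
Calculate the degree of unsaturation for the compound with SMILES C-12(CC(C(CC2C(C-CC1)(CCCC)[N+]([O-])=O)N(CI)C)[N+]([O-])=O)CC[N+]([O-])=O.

Molecular formula from the SMILES: C18H31IN4O6.
DoU = (2C + 2 + N − H − X)/2 = (2·18 + 2 + 4 − 31 − 1)/2 = 10/2 = 5.
(Structurally: 2 ring(s) + 3 π bond(s) = 5.)

5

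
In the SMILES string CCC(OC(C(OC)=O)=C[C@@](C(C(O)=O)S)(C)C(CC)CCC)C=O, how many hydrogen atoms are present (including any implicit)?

30

Hydrogens are implicit in SMILES; fill each atom to its normal valence:
  5 × C: 3 H each → 15
  5 × C: 1 H each → 5
  5 × O: no H
  4 × C: 2 H each → 8
  4 × C: no H
  1 × O: 1 H
  1 × S: 1 H
  Total hydrogens = 30.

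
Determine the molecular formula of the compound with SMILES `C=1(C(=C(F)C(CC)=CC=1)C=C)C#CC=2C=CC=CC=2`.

Heavy atoms from the SMILES: 18 C, 1 F.
Implicit hydrogens by atom environment:
  7 × C (aromatic): 1 H each → 7
  5 × C (aromatic): no H
  2 × C: 2 H each → 4
  2 × C: no H
  1 × C: 3 H
  1 × C: 1 H
  1 × F: no H
  Total hydrogens = 15.
Molecular formula: C18H15F

C18H15F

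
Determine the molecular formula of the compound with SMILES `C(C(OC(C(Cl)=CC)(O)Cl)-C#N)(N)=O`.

C7H8Cl2N2O3

Heavy atoms from the SMILES: 7 C, 2 Cl, 2 N, 3 O.
Implicit hydrogens by atom environment:
  4 × C: no H
  2 × C: 1 H each → 2
  2 × Cl: no H
  2 × O: no H
  1 × C: 3 H
  1 × N: 2 H
  1 × N: no H
  1 × O: 1 H
  Total hydrogens = 8.
Molecular formula: C7H8Cl2N2O3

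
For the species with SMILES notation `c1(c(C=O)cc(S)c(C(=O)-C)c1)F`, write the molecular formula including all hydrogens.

C9H7FO2S

Heavy atoms from the SMILES: 9 C, 1 F, 2 O, 1 S.
Implicit hydrogens by atom environment:
  4 × C (aromatic): no H
  2 × C (aromatic): 1 H each → 2
  2 × O: no H
  1 × C: 3 H
  1 × C: 1 H
  1 × C: no H
  1 × F: no H
  1 × S: 1 H
  Total hydrogens = 7.
Molecular formula: C9H7FO2S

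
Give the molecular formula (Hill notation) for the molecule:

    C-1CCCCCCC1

C8H16

Heavy atoms from the SMILES: 8 C.
Implicit hydrogens by atom environment:
  8 × C: 2 H each → 16
  Total hydrogens = 16.
Molecular formula: C8H16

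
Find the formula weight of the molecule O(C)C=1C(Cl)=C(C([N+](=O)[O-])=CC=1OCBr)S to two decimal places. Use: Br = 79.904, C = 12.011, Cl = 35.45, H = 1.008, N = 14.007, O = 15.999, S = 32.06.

328.56

Molecular formula: C8H7BrClNO4S.
M = 1×79.904 + 8×12.011 + 1×35.45 + 7×1.008 + 1×14.007 + 4×15.999 + 1×32.06 = 328.56 g/mol.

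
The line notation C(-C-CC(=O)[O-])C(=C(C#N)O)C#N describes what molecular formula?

Heavy atoms from the SMILES: 8 C, 2 N, 3 O.
Implicit hydrogens by atom environment:
  5 × C: no H
  3 × C: 2 H each → 6
  2 × N: no H
  1 × O: 1 H
  1 × O: no H
  1 × O (charge -1): no H
  Total hydrogens = 7.
Net charge -1.
Molecular formula: C8H7N2O3-

C8H7N2O3-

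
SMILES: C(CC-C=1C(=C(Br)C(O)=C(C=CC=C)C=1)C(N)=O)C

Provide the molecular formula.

C15H18BrNO2

Heavy atoms from the SMILES: 1 Br, 15 C, 1 N, 2 O.
Implicit hydrogens by atom environment:
  5 × C (aromatic): no H
  4 × C: 2 H each → 8
  3 × C: 1 H each → 3
  1 × Br: no H
  1 × C: 3 H
  1 × C (aromatic): 1 H
  1 × C: no H
  1 × N: 2 H
  1 × O: 1 H
  1 × O: no H
  Total hydrogens = 18.
Molecular formula: C15H18BrNO2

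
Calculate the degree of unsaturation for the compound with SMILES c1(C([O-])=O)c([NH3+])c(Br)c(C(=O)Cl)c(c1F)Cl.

Molecular formula from the SMILES: C8H3BrCl2FNO3.
DoU = (2C + 2 + N − H − X)/2 = (2·8 + 2 + 1 − 3 − 4)/2 = 12/2 = 6.
(Structurally: 1 ring(s) + 5 π bond(s) = 6.)

6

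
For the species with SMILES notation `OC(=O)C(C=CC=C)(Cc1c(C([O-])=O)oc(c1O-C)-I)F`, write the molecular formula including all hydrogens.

C13H11FIO6-

Heavy atoms from the SMILES: 13 C, 1 F, 1 I, 6 O.
Implicit hydrogens by atom environment:
  4 × C (aromatic): no H
  3 × C: 1 H each → 3
  3 × C: no H
  3 × O: no H
  2 × C: 2 H each → 4
  1 × C: 3 H
  1 × F: no H
  1 × I: no H
  1 × O: 1 H
  1 × O (aromatic): no H
  1 × O (charge -1): no H
  Total hydrogens = 11.
Net charge -1.
Molecular formula: C13H11FIO6-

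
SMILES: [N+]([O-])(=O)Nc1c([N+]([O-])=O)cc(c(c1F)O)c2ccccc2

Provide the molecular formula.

C12H8FN3O5

Heavy atoms from the SMILES: 12 C, 1 F, 3 N, 5 O.
Implicit hydrogens by atom environment:
  6 × C (aromatic): 1 H each → 6
  6 × C (aromatic): no H
  2 × N (charge +1): no H
  2 × O: no H
  2 × O (charge -1): no H
  1 × F: no H
  1 × N: 1 H
  1 × O: 1 H
  Total hydrogens = 8.
Molecular formula: C12H8FN3O5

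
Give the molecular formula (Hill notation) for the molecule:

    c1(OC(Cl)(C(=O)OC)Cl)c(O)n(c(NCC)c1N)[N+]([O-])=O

C9H12Cl2N4O6

Heavy atoms from the SMILES: 9 C, 2 Cl, 4 N, 6 O.
Implicit hydrogens by atom environment:
  4 × C (aromatic): no H
  4 × O: no H
  2 × C: 3 H each → 6
  2 × C: no H
  2 × Cl: no H
  1 × C: 2 H
  1 × N: 2 H
  1 × N: 1 H
  1 × N (aromatic): no H
  1 × N (charge +1): no H
  1 × O: 1 H
  1 × O (charge -1): no H
  Total hydrogens = 12.
Molecular formula: C9H12Cl2N4O6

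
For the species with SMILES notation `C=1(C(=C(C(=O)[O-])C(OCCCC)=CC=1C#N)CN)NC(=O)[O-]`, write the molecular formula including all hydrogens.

Heavy atoms from the SMILES: 14 C, 3 N, 5 O.
Implicit hydrogens by atom environment:
  5 × C (aromatic): no H
  4 × C: 2 H each → 8
  3 × C: no H
  3 × O: no H
  2 × O (charge -1): no H
  1 × C: 3 H
  1 × C (aromatic): 1 H
  1 × N: 2 H
  1 × N: 1 H
  1 × N: no H
  Total hydrogens = 15.
Net charge -2.
Molecular formula: [C14H15N3O5]2-

[C14H15N3O5]2-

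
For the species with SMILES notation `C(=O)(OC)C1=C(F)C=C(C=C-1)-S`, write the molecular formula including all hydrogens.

Heavy atoms from the SMILES: 8 C, 1 F, 2 O, 1 S.
Implicit hydrogens by atom environment:
  3 × C (aromatic): 1 H each → 3
  3 × C (aromatic): no H
  2 × O: no H
  1 × C: 3 H
  1 × C: no H
  1 × F: no H
  1 × S: 1 H
  Total hydrogens = 7.
Molecular formula: C8H7FO2S

C8H7FO2S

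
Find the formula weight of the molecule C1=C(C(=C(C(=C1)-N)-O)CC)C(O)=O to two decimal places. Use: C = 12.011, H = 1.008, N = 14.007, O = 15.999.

Molecular formula: C9H11NO3.
M = 9×12.011 + 11×1.008 + 1×14.007 + 3×15.999 = 181.19 g/mol.

181.19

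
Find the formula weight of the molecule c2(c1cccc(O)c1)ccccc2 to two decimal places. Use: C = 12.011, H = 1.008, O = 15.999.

170.21

Molecular formula: C12H10O.
M = 12×12.011 + 10×1.008 + 1×15.999 = 170.21 g/mol.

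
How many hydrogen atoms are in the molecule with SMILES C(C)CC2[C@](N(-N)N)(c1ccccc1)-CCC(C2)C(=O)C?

27

Hydrogens are implicit in SMILES; fill each atom to its normal valence:
  5 × C: 2 H each → 10
  5 × C (aromatic): 1 H each → 5
  2 × C: 3 H each → 6
  2 × C: 1 H each → 2
  2 × C: no H
  2 × N: 2 H each → 4
  1 × C (aromatic): no H
  1 × N: no H
  1 × O: no H
  Total hydrogens = 27.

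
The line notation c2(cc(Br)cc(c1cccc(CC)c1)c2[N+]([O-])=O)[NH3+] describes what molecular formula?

Heavy atoms from the SMILES: 1 Br, 14 C, 2 N, 2 O.
Implicit hydrogens by atom environment:
  6 × C (aromatic): 1 H each → 6
  6 × C (aromatic): no H
  1 × Br: no H
  1 × C: 3 H
  1 × C: 2 H
  1 × N (charge +1): 3 H
  1 × N (charge +1): no H
  1 × O: no H
  1 × O (charge -1): no H
  Total hydrogens = 14.
Net charge +1.
Molecular formula: C14H14BrN2O2+

C14H14BrN2O2+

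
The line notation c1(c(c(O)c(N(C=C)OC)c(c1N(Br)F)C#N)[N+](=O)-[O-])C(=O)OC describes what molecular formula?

C12H10BrFN4O6

Heavy atoms from the SMILES: 1 Br, 12 C, 1 F, 4 N, 6 O.
Implicit hydrogens by atom environment:
  6 × C (aromatic): no H
  4 × O: no H
  3 × N: no H
  2 × C: 3 H each → 6
  2 × C: no H
  1 × Br: no H
  1 × C: 2 H
  1 × C: 1 H
  1 × F: no H
  1 × N (charge +1): no H
  1 × O: 1 H
  1 × O (charge -1): no H
  Total hydrogens = 10.
Molecular formula: C12H10BrFN4O6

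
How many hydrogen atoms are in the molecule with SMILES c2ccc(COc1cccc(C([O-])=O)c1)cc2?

11

Hydrogens are implicit in SMILES; fill each atom to its normal valence:
  9 × C (aromatic): 1 H each → 9
  3 × C (aromatic): no H
  2 × O: no H
  1 × C: 2 H
  1 × C: no H
  1 × O (charge -1): no H
  Total hydrogens = 11.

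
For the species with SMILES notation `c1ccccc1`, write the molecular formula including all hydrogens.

Heavy atoms from the SMILES: 6 C.
Implicit hydrogens by atom environment:
  6 × C (aromatic): 1 H each → 6
  Total hydrogens = 6.
Molecular formula: C6H6

C6H6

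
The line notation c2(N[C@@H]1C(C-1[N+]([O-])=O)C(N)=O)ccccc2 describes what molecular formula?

C10H11N3O3

Heavy atoms from the SMILES: 10 C, 3 N, 3 O.
Implicit hydrogens by atom environment:
  5 × C (aromatic): 1 H each → 5
  3 × C: 1 H each → 3
  2 × O: no H
  1 × C: no H
  1 × C (aromatic): no H
  1 × N: 2 H
  1 × N: 1 H
  1 × N (charge +1): no H
  1 × O (charge -1): no H
  Total hydrogens = 11.
Molecular formula: C10H11N3O3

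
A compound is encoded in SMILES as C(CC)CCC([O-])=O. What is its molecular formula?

Heavy atoms from the SMILES: 6 C, 2 O.
Implicit hydrogens by atom environment:
  4 × C: 2 H each → 8
  1 × C: 3 H
  1 × C: no H
  1 × O: no H
  1 × O (charge -1): no H
  Total hydrogens = 11.
Net charge -1.
Molecular formula: C6H11O2-

C6H11O2-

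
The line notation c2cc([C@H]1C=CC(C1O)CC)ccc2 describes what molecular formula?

C13H16O

Heavy atoms from the SMILES: 13 C, 1 O.
Implicit hydrogens by atom environment:
  5 × C: 1 H each → 5
  5 × C (aromatic): 1 H each → 5
  1 × C: 3 H
  1 × C: 2 H
  1 × C (aromatic): no H
  1 × O: 1 H
  Total hydrogens = 16.
Molecular formula: C13H16O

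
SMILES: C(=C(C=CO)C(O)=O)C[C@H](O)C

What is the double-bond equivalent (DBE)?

3

Molecular formula from the SMILES: C8H12O4.
DoU = (2C + 2 + N − H − X)/2 = (2·8 + 2 + 0 − 12 − 0)/2 = 6/2 = 3.
(Structurally: 0 ring(s) + 3 π bond(s) = 3.)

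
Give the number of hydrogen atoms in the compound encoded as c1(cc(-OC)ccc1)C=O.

Hydrogens are implicit in SMILES; fill each atom to its normal valence:
  4 × C (aromatic): 1 H each → 4
  2 × C (aromatic): no H
  2 × O: no H
  1 × C: 3 H
  1 × C: 1 H
  Total hydrogens = 8.

8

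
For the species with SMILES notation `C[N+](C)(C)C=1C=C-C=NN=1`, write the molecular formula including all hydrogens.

Heavy atoms from the SMILES: 7 C, 3 N.
Implicit hydrogens by atom environment:
  3 × C: 3 H each → 9
  3 × C (aromatic): 1 H each → 3
  2 × N (aromatic): no H
  1 × C (aromatic): no H
  1 × N (charge +1): no H
  Total hydrogens = 12.
Net charge +1.
Molecular formula: C7H12N3+

C7H12N3+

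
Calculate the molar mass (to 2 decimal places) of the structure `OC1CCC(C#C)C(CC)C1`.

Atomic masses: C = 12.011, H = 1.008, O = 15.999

152.24

Molecular formula: C10H16O.
M = 10×12.011 + 16×1.008 + 1×15.999 = 152.24 g/mol.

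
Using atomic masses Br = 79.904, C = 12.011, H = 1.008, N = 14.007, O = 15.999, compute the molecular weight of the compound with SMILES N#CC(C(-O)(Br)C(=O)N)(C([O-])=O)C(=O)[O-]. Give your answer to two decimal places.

279.00

Molecular formula: [C6H3BrN2O6]2-.
M = 1×79.904 + 6×12.011 + 3×1.008 + 2×14.007 + 6×15.999 = 279.00 g/mol.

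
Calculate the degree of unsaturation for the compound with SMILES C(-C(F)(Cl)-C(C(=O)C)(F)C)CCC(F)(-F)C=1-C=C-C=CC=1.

5

Molecular formula from the SMILES: C15H17ClF4O.
DoU = (2C + 2 + N − H − X)/2 = (2·15 + 2 + 0 − 17 − 5)/2 = 10/2 = 5.
(Structurally: 1 ring(s) + 4 π bond(s) = 5.)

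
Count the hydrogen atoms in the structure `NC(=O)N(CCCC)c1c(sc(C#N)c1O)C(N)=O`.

Hydrogens are implicit in SMILES; fill each atom to its normal valence:
  4 × C (aromatic): no H
  3 × C: 2 H each → 6
  3 × C: no H
  2 × N: 2 H each → 4
  2 × N: no H
  2 × O: no H
  1 × C: 3 H
  1 × O: 1 H
  1 × S (aromatic): no H
  Total hydrogens = 14.

14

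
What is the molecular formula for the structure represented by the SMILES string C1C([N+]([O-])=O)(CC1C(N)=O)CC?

Heavy atoms from the SMILES: 7 C, 2 N, 3 O.
Implicit hydrogens by atom environment:
  3 × C: 2 H each → 6
  2 × C: no H
  2 × O: no H
  1 × C: 3 H
  1 × C: 1 H
  1 × N: 2 H
  1 × N (charge +1): no H
  1 × O (charge -1): no H
  Total hydrogens = 12.
Molecular formula: C7H12N2O3

C7H12N2O3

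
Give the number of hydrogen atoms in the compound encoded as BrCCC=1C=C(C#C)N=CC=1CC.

Hydrogens are implicit in SMILES; fill each atom to its normal valence:
  3 × C: 2 H each → 6
  3 × C (aromatic): no H
  2 × C (aromatic): 1 H each → 2
  1 × Br: no H
  1 × C: 3 H
  1 × C: 1 H
  1 × C: no H
  1 × N (aromatic): no H
  Total hydrogens = 12.

12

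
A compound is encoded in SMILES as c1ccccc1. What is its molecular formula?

Heavy atoms from the SMILES: 6 C.
Implicit hydrogens by atom environment:
  6 × C (aromatic): 1 H each → 6
  Total hydrogens = 6.
Molecular formula: C6H6

C6H6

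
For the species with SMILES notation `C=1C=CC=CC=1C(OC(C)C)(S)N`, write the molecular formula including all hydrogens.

Heavy atoms from the SMILES: 10 C, 1 N, 1 O, 1 S.
Implicit hydrogens by atom environment:
  5 × C (aromatic): 1 H each → 5
  2 × C: 3 H each → 6
  1 × C: 1 H
  1 × C: no H
  1 × C (aromatic): no H
  1 × N: 2 H
  1 × O: no H
  1 × S: 1 H
  Total hydrogens = 15.
Molecular formula: C10H15NOS

C10H15NOS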